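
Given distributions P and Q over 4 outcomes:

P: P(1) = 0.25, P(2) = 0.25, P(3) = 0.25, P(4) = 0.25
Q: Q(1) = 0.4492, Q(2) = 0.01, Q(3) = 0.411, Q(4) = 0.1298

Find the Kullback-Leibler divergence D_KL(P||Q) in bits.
1.0067 bits

D_KL(P||Q) = Σ P(x) log₂(P(x)/Q(x))

Computing term by term:
  P(1)·log₂(P(1)/Q(1)) = 0.25·log₂(0.25/0.4492) = -0.21136
  P(2)·log₂(P(2)/Q(2)) = 0.25·log₂(0.25/0.01) = 1.16096
  P(3)·log₂(P(3)/Q(3)) = 0.25·log₂(0.25/0.411) = -0.17930
  P(4)·log₂(P(4)/Q(4)) = 0.25·log₂(0.25/0.1298) = 0.23641

D_KL(P||Q) = -0.21136 + 1.16096 - 0.17930 + 0.23641 = 1.00671 ≈ 1.0067 bits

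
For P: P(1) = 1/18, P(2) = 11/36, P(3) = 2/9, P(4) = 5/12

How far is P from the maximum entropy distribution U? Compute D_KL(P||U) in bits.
0.2372 bits

U(i) = 1/4 for all i

D_KL(P||U) = Σ P(x) log₂(P(x) / (1/4))
           = Σ P(x) log₂(P(x)) + log₂(4)
           = log₂(4) - H(P)

H(P) = -Σ P(x) log₂(P(x)):
  -P(1)·log₂(P(1)) = -(1/18)·log₂(1/18) = 0.23166
  -P(2)·log₂(P(2)) = -(11/36)·log₂(11/36) = 0.52265
  -P(3)·log₂(P(3)) = -(2/9)·log₂(2/9) = 0.48221
  -P(4)·log₂(P(4)) = -(5/12)·log₂(5/12) = 0.52626
H(P) = 0.23166 + 0.52265 + 0.48221 + 0.52626 = 1.76278 bits

log₂(4) = 2.00000 bits

D_KL(P||U) = 2.00000 - 1.76278 = 0.23722 ≈ 0.2372 bits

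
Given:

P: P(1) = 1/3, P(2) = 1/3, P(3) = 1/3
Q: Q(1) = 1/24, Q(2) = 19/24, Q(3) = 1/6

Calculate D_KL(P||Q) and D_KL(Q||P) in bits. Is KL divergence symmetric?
D_KL(P||Q) = 0.9174 bits, D_KL(Q||P) = 0.6963 bits. No, KL divergence is not symmetric.

D_KL(P||Q) = Σ P(x) log₂(P(x)/Q(x))

Computing term by term:
  P(1)·log₂(P(1)/Q(1)) = (1/3)·log₂((1/3)/(1/24)) = 1.00000
  P(2)·log₂(P(2)/Q(2)) = (1/3)·log₂((1/3)/(19/24)) = -0.41598
  P(3)·log₂(P(3)/Q(3)) = (1/3)·log₂((1/3)/(1/6)) = 0.33333

D_KL(P||Q) = 1.00000 - 0.41598 + 0.33333 = 0.91735 ≈ 0.9174 bits

D_KL(Q||P) = Σ Q(x) log₂(Q(x)/P(x))

Computing term by term:
  Q(1)·log₂(Q(1)/P(1)) = (1/24)·log₂((1/24)/(1/3)) = -0.12500
  Q(2)·log₂(Q(2)/P(2)) = (19/24)·log₂((19/24)/(1/3)) = 0.98794
  Q(3)·log₂(Q(3)/P(3)) = (1/6)·log₂((1/6)/(1/3)) = -0.16667

D_KL(Q||P) = -0.12500 + 0.98794 - 0.16667 = 0.69627 ≈ 0.6963 bits

These are NOT equal (difference: 0.2211 bits). KL divergence is asymmetric: D_KL(P||Q) ≠ D_KL(Q||P) in general.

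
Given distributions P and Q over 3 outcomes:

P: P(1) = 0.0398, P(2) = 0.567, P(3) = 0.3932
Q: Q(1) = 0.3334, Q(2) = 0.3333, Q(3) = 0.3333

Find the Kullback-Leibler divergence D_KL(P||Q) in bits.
0.4063 bits

D_KL(P||Q) = Σ P(x) log₂(P(x)/Q(x))

Computing term by term:
  P(1)·log₂(P(1)/Q(1)) = 0.0398·log₂(0.0398/0.3334) = -0.12204
  P(2)·log₂(P(2)/Q(2)) = 0.567·log₂(0.567/0.3333) = 0.43462
  P(3)·log₂(P(3)/Q(3)) = 0.3932·log₂(0.3932/0.3333) = 0.09376

D_KL(P||Q) = -0.12204 + 0.43462 + 0.09376 = 0.40634 ≈ 0.4063 bits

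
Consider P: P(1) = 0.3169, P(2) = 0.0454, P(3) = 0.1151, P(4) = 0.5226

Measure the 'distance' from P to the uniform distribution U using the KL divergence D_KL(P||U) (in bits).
0.4238 bits

U(i) = 1/4 for all i

D_KL(P||U) = Σ P(x) log₂(P(x) / (1/4))
           = Σ P(x) log₂(P(x)) + log₂(4)
           = log₂(4) - H(P)

H(P) = -Σ P(x) log₂(P(x)):
  -P(1)·log₂(P(1)) = -(0.3169)·log₂(0.3169) = 0.52539
  -P(2)·log₂(P(2)) = -(0.0454)·log₂(0.0454) = 0.20254
  -P(3)·log₂(P(3)) = -(0.1151)·log₂(0.1151) = 0.35900
  -P(4)·log₂(P(4)) = -(0.5226)·log₂(0.5226) = 0.48927
H(P) = 0.52539 + 0.20254 + 0.35900 + 0.48927 = 1.57620 bits

log₂(4) = 2.00000 bits

D_KL(P||U) = 2.00000 - 1.57620 = 0.42380 ≈ 0.4238 bits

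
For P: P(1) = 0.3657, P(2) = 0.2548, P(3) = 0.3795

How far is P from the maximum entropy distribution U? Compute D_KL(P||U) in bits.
0.0211 bits

U(i) = 1/3 for all i

D_KL(P||U) = Σ P(x) log₂(P(x) / (1/3))
           = Σ P(x) log₂(P(x)) + log₂(3)
           = log₂(3) - H(P)

H(P) = -Σ P(x) log₂(P(x)):
  -P(1)·log₂(P(1)) = -(0.3657)·log₂(0.3657) = 0.53073
  -P(2)·log₂(P(2)) = -(0.2548)·log₂(0.2548) = 0.50261
  -P(3)·log₂(P(3)) = -(0.3795)·log₂(0.3795) = 0.53048
H(P) = 0.53073 + 0.50261 + 0.53048 = 1.56382 bits

log₂(3) = 1.58496 bits

D_KL(P||U) = 1.58496 - 1.56382 = 0.02114 ≈ 0.0211 bits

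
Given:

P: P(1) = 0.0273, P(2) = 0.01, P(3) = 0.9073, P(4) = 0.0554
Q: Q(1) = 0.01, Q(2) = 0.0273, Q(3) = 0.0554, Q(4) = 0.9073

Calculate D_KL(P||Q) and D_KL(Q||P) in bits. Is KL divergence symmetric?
D_KL(P||Q) = 3.4613 bits, D_KL(Q||P) = 3.4613 bits. The two values coincide for this particular pair, but no — KL divergence is not symmetric in general.

D_KL(P||Q) = Σ P(x) log₂(P(x)/Q(x))

Computing term by term:
  P(1)·log₂(P(1)/Q(1)) = 0.0273·log₂(0.0273/0.01) = 0.03955
  P(2)·log₂(P(2)/Q(2)) = 0.01·log₂(0.01/0.0273) = -0.01449
  P(3)·log₂(P(3)/Q(3)) = 0.9073·log₂(0.9073/0.0554) = 3.65971
  P(4)·log₂(P(4)/Q(4)) = 0.0554·log₂(0.0554/0.9073) = -0.22346

D_KL(P||Q) = 0.03955 - 0.01449 + 3.65971 - 0.22346 = 3.46131 ≈ 3.4613 bits

D_KL(Q||P) = Σ Q(x) log₂(Q(x)/P(x))

Computing term by term:
  Q(1)·log₂(Q(1)/P(1)) = 0.01·log₂(0.01/0.0273) = -0.01449
  Q(2)·log₂(Q(2)/P(2)) = 0.0273·log₂(0.0273/0.01) = 0.03955
  Q(3)·log₂(Q(3)/P(3)) = 0.0554·log₂(0.0554/0.9073) = -0.22346
  Q(4)·log₂(Q(4)/P(4)) = 0.9073·log₂(0.9073/0.0554) = 3.65971

D_KL(Q||P) = -0.01449 + 0.03955 - 0.22346 + 3.65971 = 3.46131 ≈ 3.4613 bits

These ARE equal here. Q is P with outcomes relabeled (Q(1) = P(2), Q(2) = P(1), Q(3) = P(4), Q(4) = P(3)) by a relabeling that is its own inverse, so the two sums contain exactly the same terms in a different order. This is a special case — KL divergence is not symmetric in general: D_KL(P||Q) ≠ D_KL(Q||P) for most P, Q.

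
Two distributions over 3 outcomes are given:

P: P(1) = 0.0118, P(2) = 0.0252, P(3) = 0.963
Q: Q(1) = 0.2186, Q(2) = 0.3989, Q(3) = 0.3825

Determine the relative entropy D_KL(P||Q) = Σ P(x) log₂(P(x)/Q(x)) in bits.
1.1327 bits

D_KL(P||Q) = Σ P(x) log₂(P(x)/Q(x))

Computing term by term:
  P(1)·log₂(P(1)/Q(1)) = 0.0118·log₂(0.0118/0.2186) = -0.04969
  P(2)·log₂(P(2)/Q(2)) = 0.0252·log₂(0.0252/0.3989) = -0.10041
  P(3)·log₂(P(3)/Q(3)) = 0.963·log₂(0.963/0.3825) = 1.28279

D_KL(P||Q) = -0.04969 - 0.10041 + 1.28279 = 1.13269 ≈ 1.1327 bits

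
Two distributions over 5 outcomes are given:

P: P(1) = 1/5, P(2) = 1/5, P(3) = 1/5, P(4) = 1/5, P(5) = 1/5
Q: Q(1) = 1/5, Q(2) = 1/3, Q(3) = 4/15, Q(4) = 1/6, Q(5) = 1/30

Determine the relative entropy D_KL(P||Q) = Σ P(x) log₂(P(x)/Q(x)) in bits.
0.3392 bits

D_KL(P||Q) = Σ P(x) log₂(P(x)/Q(x))

Computing term by term:
  P(1)·log₂(P(1)/Q(1)) = (1/5)·log₂((1/5)/(1/5)) = 0.00000
  P(2)·log₂(P(2)/Q(2)) = (1/5)·log₂((1/5)/(1/3)) = -0.14739
  P(3)·log₂(P(3)/Q(3)) = (1/5)·log₂((1/5)/(4/15)) = -0.08301
  P(4)·log₂(P(4)/Q(4)) = (1/5)·log₂((1/5)/(1/6)) = 0.05261
  P(5)·log₂(P(5)/Q(5)) = (1/5)·log₂((1/5)/(1/30)) = 0.51699

D_KL(P||Q) = 0.00000 - 0.14739 - 0.08301 + 0.05261 + 0.51699 = 0.33920 ≈ 0.3392 bits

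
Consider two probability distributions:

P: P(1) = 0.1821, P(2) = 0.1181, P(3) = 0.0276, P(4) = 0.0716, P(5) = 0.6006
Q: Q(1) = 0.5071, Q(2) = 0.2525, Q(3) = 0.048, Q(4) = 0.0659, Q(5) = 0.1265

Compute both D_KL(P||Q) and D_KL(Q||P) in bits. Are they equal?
D_KL(P||Q) = 0.9377 bits, D_KL(Q||P) = 0.7722 bits. No, they are not equal.

D_KL(P||Q) = Σ P(x) log₂(P(x)/Q(x))

Computing term by term:
  P(1)·log₂(P(1)/Q(1)) = 0.1821·log₂(0.1821/0.5071) = -0.26906
  P(2)·log₂(P(2)/Q(2)) = 0.1181·log₂(0.1181/0.2525) = -0.12947
  P(3)·log₂(P(3)/Q(3)) = 0.0276·log₂(0.0276/0.048) = -0.02203
  P(4)·log₂(P(4)/Q(4)) = 0.0716·log₂(0.0716/0.0659) = 0.00857
  P(5)·log₂(P(5)/Q(5)) = 0.6006·log₂(0.6006/0.1265) = 1.34971

D_KL(P||Q) = -0.26906 - 0.12947 - 0.02203 + 0.00857 + 1.34971 = 0.93772 ≈ 0.9377 bits

D_KL(Q||P) = Σ Q(x) log₂(Q(x)/P(x))

Computing term by term:
  Q(1)·log₂(Q(1)/P(1)) = 0.5071·log₂(0.5071/0.1821) = 0.74926
  Q(2)·log₂(Q(2)/P(2)) = 0.2525·log₂(0.2525/0.1181) = 0.27681
  Q(3)·log₂(Q(3)/P(3)) = 0.048·log₂(0.048/0.0276) = 0.03832
  Q(4)·log₂(Q(4)/P(4)) = 0.0659·log₂(0.0659/0.0716) = -0.00789
  Q(5)·log₂(Q(5)/P(5)) = 0.1265·log₂(0.1265/0.6006) = -0.28428

D_KL(Q||P) = 0.74926 + 0.27681 + 0.03832 - 0.00789 - 0.28428 = 0.77222 ≈ 0.7722 bits

These are NOT equal (difference: 0.1655 bits). KL divergence is asymmetric: D_KL(P||Q) ≠ D_KL(Q||P) in general.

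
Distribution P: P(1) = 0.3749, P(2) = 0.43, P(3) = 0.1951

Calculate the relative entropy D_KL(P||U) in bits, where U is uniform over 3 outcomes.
0.0708 bits

U(i) = 1/3 for all i

D_KL(P||U) = Σ P(x) log₂(P(x) / (1/3))
           = Σ P(x) log₂(P(x)) + log₂(3)
           = log₂(3) - H(P)

H(P) = -Σ P(x) log₂(P(x)):
  -P(1)·log₂(P(1)) = -(0.3749)·log₂(0.3749) = 0.53064
  -P(2)·log₂(P(2)) = -(0.43)·log₂(0.43) = 0.52356
  -P(3)·log₂(P(3)) = -(0.1951)·log₂(0.1951) = 0.45999
H(P) = 0.53064 + 0.52356 + 0.45999 = 1.51419 bits

log₂(3) = 1.58496 bits

D_KL(P||U) = 1.58496 - 1.51419 = 0.07077 ≈ 0.0708 bits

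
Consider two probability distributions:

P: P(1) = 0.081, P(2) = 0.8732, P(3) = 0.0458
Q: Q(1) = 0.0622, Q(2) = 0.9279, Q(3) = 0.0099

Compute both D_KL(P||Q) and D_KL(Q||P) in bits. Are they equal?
D_KL(P||Q) = 0.0555 bits, D_KL(Q||P) = 0.0358 bits. No, they are not equal.

D_KL(P||Q) = Σ P(x) log₂(P(x)/Q(x))

Computing term by term:
  P(1)·log₂(P(1)/Q(1)) = 0.081·log₂(0.081/0.0622) = 0.03086
  P(2)·log₂(P(2)/Q(2)) = 0.8732·log₂(0.8732/0.9279) = -0.07654
  P(3)·log₂(P(3)/Q(3)) = 0.0458·log₂(0.0458/0.0099) = 0.10121

D_KL(P||Q) = 0.03086 - 0.07654 + 0.10121 = 0.05553 ≈ 0.0555 bits

D_KL(Q||P) = Σ Q(x) log₂(Q(x)/P(x))

Computing term by term:
  Q(1)·log₂(Q(1)/P(1)) = 0.0622·log₂(0.0622/0.081) = -0.02370
  Q(2)·log₂(Q(2)/P(2)) = 0.9279·log₂(0.9279/0.8732) = 0.08134
  Q(3)·log₂(Q(3)/P(3)) = 0.0099·log₂(0.0099/0.0458) = -0.02188

D_KL(Q||P) = -0.02370 + 0.08134 - 0.02188 = 0.03576 ≈ 0.0358 bits

These are NOT equal (difference: 0.0197 bits). KL divergence is asymmetric: D_KL(P||Q) ≠ D_KL(Q||P) in general.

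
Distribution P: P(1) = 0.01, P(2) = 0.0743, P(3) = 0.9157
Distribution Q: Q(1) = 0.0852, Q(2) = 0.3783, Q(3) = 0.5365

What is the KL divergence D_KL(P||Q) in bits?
0.5009 bits

D_KL(P||Q) = Σ P(x) log₂(P(x)/Q(x))

Computing term by term:
  P(1)·log₂(P(1)/Q(1)) = 0.01·log₂(0.01/0.0852) = -0.03091
  P(2)·log₂(P(2)/Q(2)) = 0.0743·log₂(0.0743/0.3783) = -0.17446
  P(3)·log₂(P(3)/Q(3)) = 0.9157·log₂(0.9157/0.5365) = 0.70628

D_KL(P||Q) = -0.03091 - 0.17446 + 0.70628 = 0.50091 ≈ 0.5009 bits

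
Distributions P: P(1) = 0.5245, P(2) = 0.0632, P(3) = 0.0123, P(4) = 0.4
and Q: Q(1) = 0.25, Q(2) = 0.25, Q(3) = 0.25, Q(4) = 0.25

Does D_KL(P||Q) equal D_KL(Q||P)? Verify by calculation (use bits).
D_KL(P||Q) = 0.6531 bits, D_KL(Q||P) = 1.1455 bits. No — D_KL(P||Q) ≠ D_KL(Q||P) for this pair.

D_KL(P||Q) = Σ P(x) log₂(P(x)/Q(x))

Computing term by term:
  P(1)·log₂(P(1)/Q(1)) = 0.5245·log₂(0.5245/0.25) = 0.56070
  P(2)·log₂(P(2)/Q(2)) = 0.0632·log₂(0.0632/0.25) = -0.12538
  P(3)·log₂(P(3)/Q(3)) = 0.0123·log₂(0.0123/0.25) = -0.05345
  P(4)·log₂(P(4)/Q(4)) = 0.4·log₂(0.4/0.25) = 0.27123

D_KL(P||Q) = 0.56070 - 0.12538 - 0.05345 + 0.27123 = 0.65310 ≈ 0.6531 bits

D_KL(Q||P) = Σ Q(x) log₂(Q(x)/P(x))

Computing term by term:
  Q(1)·log₂(Q(1)/P(1)) = 0.25·log₂(0.25/0.5245) = -0.26725
  Q(2)·log₂(Q(2)/P(2)) = 0.25·log₂(0.25/0.0632) = 0.49598
  Q(3)·log₂(Q(3)/P(3)) = 0.25·log₂(0.25/0.0123) = 1.08630
  Q(4)·log₂(Q(4)/P(4)) = 0.25·log₂(0.25/0.4) = -0.16952

D_KL(Q||P) = -0.26725 + 0.49598 + 1.08630 - 0.16952 = 1.14551 ≈ 1.1455 bits

These are NOT equal (difference: 0.4924 bits). KL divergence is asymmetric: D_KL(P||Q) ≠ D_KL(Q||P) in general.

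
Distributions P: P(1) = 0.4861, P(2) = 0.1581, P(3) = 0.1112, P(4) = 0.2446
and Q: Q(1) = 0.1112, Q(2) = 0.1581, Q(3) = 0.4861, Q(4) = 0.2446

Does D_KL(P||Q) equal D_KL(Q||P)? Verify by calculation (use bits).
D_KL(P||Q) = 0.7978 bits, D_KL(Q||P) = 0.7978 bits. Yes — for this pair D_KL(P||Q) = D_KL(Q||P).

D_KL(P||Q) = Σ P(x) log₂(P(x)/Q(x))

Computing term by term:
  P(1)·log₂(P(1)/Q(1)) = 0.4861·log₂(0.4861/0.1112) = 1.03447
  P(2)·log₂(P(2)/Q(2)) = 0.1581·log₂(0.1581/0.1581) = 0.00000
  P(3)·log₂(P(3)/Q(3)) = 0.1112·log₂(0.1112/0.4861) = -0.23664
  P(4)·log₂(P(4)/Q(4)) = 0.2446·log₂(0.2446/0.2446) = 0.00000

D_KL(P||Q) = 1.03447 + 0.00000 - 0.23664 + 0.00000 = 0.79783 ≈ 0.7978 bits

D_KL(Q||P) = Σ Q(x) log₂(Q(x)/P(x))

Computing term by term:
  Q(1)·log₂(Q(1)/P(1)) = 0.1112·log₂(0.1112/0.4861) = -0.23664
  Q(2)·log₂(Q(2)/P(2)) = 0.1581·log₂(0.1581/0.1581) = 0.00000
  Q(3)·log₂(Q(3)/P(3)) = 0.4861·log₂(0.4861/0.1112) = 1.03447
  Q(4)·log₂(Q(4)/P(4)) = 0.2446·log₂(0.2446/0.2446) = 0.00000

D_KL(Q||P) = -0.23664 + 0.00000 + 1.03447 + 0.00000 = 0.79783 ≈ 0.7978 bits

These ARE equal here. Q is P with outcomes relabeled (Q(1) = P(3), Q(3) = P(1)) by a relabeling that is its own inverse, so the two sums contain exactly the same terms in a different order. This is a special case — KL divergence is not symmetric in general: D_KL(P||Q) ≠ D_KL(Q||P) for most P, Q.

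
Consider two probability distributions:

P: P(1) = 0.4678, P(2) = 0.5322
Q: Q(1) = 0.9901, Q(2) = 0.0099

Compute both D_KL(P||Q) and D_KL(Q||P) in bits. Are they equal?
D_KL(P||Q) = 2.5533 bits, D_KL(Q||P) = 1.0141 bits. No, they are not equal.

D_KL(P||Q) = Σ P(x) log₂(P(x)/Q(x))

Computing term by term:
  P(1)·log₂(P(1)/Q(1)) = 0.4678·log₂(0.4678/0.9901) = -0.50601
  P(2)·log₂(P(2)/Q(2)) = 0.5322·log₂(0.5322/0.0099) = 3.05930

D_KL(P||Q) = -0.50601 + 3.05930 = 2.55329 ≈ 2.5533 bits

D_KL(Q||P) = Σ Q(x) log₂(Q(x)/P(x))

Computing term by term:
  Q(1)·log₂(Q(1)/P(1)) = 0.9901·log₂(0.9901/0.4678) = 1.07097
  Q(2)·log₂(Q(2)/P(2)) = 0.0099·log₂(0.0099/0.5322) = -0.05691

D_KL(Q||P) = 1.07097 - 0.05691 = 1.01406 ≈ 1.0141 bits

These are NOT equal (difference: 1.5392 bits). KL divergence is asymmetric: D_KL(P||Q) ≠ D_KL(Q||P) in general.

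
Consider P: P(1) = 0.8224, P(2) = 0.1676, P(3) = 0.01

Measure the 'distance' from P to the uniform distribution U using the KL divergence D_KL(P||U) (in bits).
0.8546 bits

U(i) = 1/3 for all i

D_KL(P||U) = Σ P(x) log₂(P(x) / (1/3))
           = Σ P(x) log₂(P(x)) + log₂(3)
           = log₂(3) - H(P)

H(P) = -Σ P(x) log₂(P(x)):
  -P(1)·log₂(P(1)) = -(0.8224)·log₂(0.8224) = 0.23199
  -P(2)·log₂(P(2)) = -(0.1676)·log₂(0.1676) = 0.43189
  -P(3)·log₂(P(3)) = -(0.01)·log₂(0.01) = 0.06644
H(P) = 0.23199 + 0.43189 + 0.06644 = 0.73032 bits

log₂(3) = 1.58496 bits

D_KL(P||U) = 1.58496 - 0.73032 = 0.85464 ≈ 0.8546 bits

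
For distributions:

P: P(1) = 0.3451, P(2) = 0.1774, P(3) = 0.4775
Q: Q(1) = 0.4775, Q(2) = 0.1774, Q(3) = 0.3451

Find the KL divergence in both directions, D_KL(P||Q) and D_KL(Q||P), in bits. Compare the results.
D_KL(P||Q) = 0.0620 bits, D_KL(Q||P) = 0.0620 bits. The two directions give exactly the same value for this pair.

D_KL(P||Q) = Σ P(x) log₂(P(x)/Q(x))

Computing term by term:
  P(1)·log₂(P(1)/Q(1)) = 0.3451·log₂(0.3451/0.4775) = -0.16167
  P(2)·log₂(P(2)/Q(2)) = 0.1774·log₂(0.1774/0.1774) = 0.00000
  P(3)·log₂(P(3)/Q(3)) = 0.4775·log₂(0.4775/0.3451) = 0.22370

D_KL(P||Q) = -0.16167 + 0.00000 + 0.22370 = 0.06203 ≈ 0.0620 bits

D_KL(Q||P) = Σ Q(x) log₂(Q(x)/P(x))

Computing term by term:
  Q(1)·log₂(Q(1)/P(1)) = 0.4775·log₂(0.4775/0.3451) = 0.22370
  Q(2)·log₂(Q(2)/P(2)) = 0.1774·log₂(0.1774/0.1774) = 0.00000
  Q(3)·log₂(Q(3)/P(3)) = 0.3451·log₂(0.3451/0.4775) = -0.16167

D_KL(Q||P) = 0.22370 + 0.00000 - 0.16167 = 0.06203 ≈ 0.0620 bits

These ARE equal here. Q is P with outcomes relabeled (Q(1) = P(3), Q(3) = P(1)) by a relabeling that is its own inverse, so the two sums contain exactly the same terms in a different order. This is a special case — KL divergence is not symmetric in general: D_KL(P||Q) ≠ D_KL(Q||P) for most P, Q.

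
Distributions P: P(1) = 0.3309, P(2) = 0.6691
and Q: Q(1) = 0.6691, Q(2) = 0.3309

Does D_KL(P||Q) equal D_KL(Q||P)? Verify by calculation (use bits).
D_KL(P||Q) = 0.3436 bits, D_KL(Q||P) = 0.3436 bits. Yes — for this pair D_KL(P||Q) = D_KL(Q||P).

D_KL(P||Q) = Σ P(x) log₂(P(x)/Q(x))

Computing term by term:
  P(1)·log₂(P(1)/Q(1)) = 0.3309·log₂(0.3309/0.6691) = -0.33614
  P(2)·log₂(P(2)/Q(2)) = 0.6691·log₂(0.6691/0.3309) = 0.67969

D_KL(P||Q) = -0.33614 + 0.67969 = 0.34355 ≈ 0.3436 bits

D_KL(Q||P) = Σ Q(x) log₂(Q(x)/P(x))

Computing term by term:
  Q(1)·log₂(Q(1)/P(1)) = 0.6691·log₂(0.6691/0.3309) = 0.67969
  Q(2)·log₂(Q(2)/P(2)) = 0.3309·log₂(0.3309/0.6691) = -0.33614

D_KL(Q||P) = 0.67969 - 0.33614 = 0.34355 ≈ 0.3436 bits

These ARE equal here. Q is P with outcomes relabeled (Q(1) = P(2), Q(2) = P(1)) by a relabeling that is its own inverse, so the two sums contain exactly the same terms in a different order. This is a special case — KL divergence is not symmetric in general: D_KL(P||Q) ≠ D_KL(Q||P) for most P, Q.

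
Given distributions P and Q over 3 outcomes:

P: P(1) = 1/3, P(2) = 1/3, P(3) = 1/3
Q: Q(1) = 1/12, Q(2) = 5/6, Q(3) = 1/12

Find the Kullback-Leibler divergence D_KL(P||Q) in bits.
0.8927 bits

D_KL(P||Q) = Σ P(x) log₂(P(x)/Q(x))

Computing term by term:
  P(1)·log₂(P(1)/Q(1)) = (1/3)·log₂((1/3)/(1/12)) = 0.66667
  P(2)·log₂(P(2)/Q(2)) = (1/3)·log₂((1/3)/(5/6)) = -0.44064
  P(3)·log₂(P(3)/Q(3)) = (1/3)·log₂((1/3)/(1/12)) = 0.66667

D_KL(P||Q) = 0.66667 - 0.44064 + 0.66667 = 0.89270 ≈ 0.8927 bits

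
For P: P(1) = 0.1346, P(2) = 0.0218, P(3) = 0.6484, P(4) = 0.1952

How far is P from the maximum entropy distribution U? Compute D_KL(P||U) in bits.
0.6249 bits

U(i) = 1/4 for all i

D_KL(P||U) = Σ P(x) log₂(P(x) / (1/4))
           = Σ P(x) log₂(P(x)) + log₂(4)
           = log₂(4) - H(P)

H(P) = -Σ P(x) log₂(P(x)):
  -P(1)·log₂(P(1)) = -(0.1346)·log₂(0.1346) = 0.38943
  -P(2)·log₂(P(2)) = -(0.0218)·log₂(0.0218) = 0.12033
  -P(3)·log₂(P(3)) = -(0.6484)·log₂(0.6484) = 0.40528
  -P(4)·log₂(P(4)) = -(0.1952)·log₂(0.1952) = 0.46008
H(P) = 0.38943 + 0.12033 + 0.40528 + 0.46008 = 1.37512 bits

log₂(4) = 2.00000 bits

D_KL(P||U) = 2.00000 - 1.37512 = 0.62488 ≈ 0.6249 bits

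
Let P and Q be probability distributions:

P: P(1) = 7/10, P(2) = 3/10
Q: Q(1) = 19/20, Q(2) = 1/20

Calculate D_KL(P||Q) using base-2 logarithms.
0.4671 bits

D_KL(P||Q) = Σ P(x) log₂(P(x)/Q(x))

Computing term by term:
  P(1)·log₂(P(1)/Q(1)) = (7/10)·log₂((7/10)/(19/20)) = -0.30840
  P(2)·log₂(P(2)/Q(2)) = (3/10)·log₂((3/10)/(1/20)) = 0.77549

D_KL(P||Q) = -0.30840 + 0.77549 = 0.46709 ≈ 0.4671 bits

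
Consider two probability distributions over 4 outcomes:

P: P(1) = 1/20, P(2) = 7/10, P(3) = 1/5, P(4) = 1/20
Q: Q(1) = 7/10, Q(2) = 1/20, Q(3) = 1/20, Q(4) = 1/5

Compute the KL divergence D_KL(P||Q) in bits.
2.7748 bits

D_KL(P||Q) = Σ P(x) log₂(P(x)/Q(x))

Computing term by term:
  P(1)·log₂(P(1)/Q(1)) = (1/20)·log₂((1/20)/(7/10)) = -0.19037
  P(2)·log₂(P(2)/Q(2)) = (7/10)·log₂((7/10)/(1/20)) = 2.66515
  P(3)·log₂(P(3)/Q(3)) = (1/5)·log₂((1/5)/(1/20)) = 0.40000
  P(4)·log₂(P(4)/Q(4)) = (1/20)·log₂((1/20)/(1/5)) = -0.10000

D_KL(P||Q) = -0.19037 + 2.66515 + 0.40000 - 0.10000 = 2.77478 ≈ 2.7748 bits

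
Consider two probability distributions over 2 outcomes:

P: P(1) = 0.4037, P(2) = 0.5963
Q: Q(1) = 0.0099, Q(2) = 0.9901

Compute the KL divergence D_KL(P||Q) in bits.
1.7235 bits

D_KL(P||Q) = Σ P(x) log₂(P(x)/Q(x))

Computing term by term:
  P(1)·log₂(P(1)/Q(1)) = 0.4037·log₂(0.4037/0.0099) = 2.15968
  P(2)·log₂(P(2)/Q(2)) = 0.5963·log₂(0.5963/0.9901) = -0.43621

D_KL(P||Q) = 2.15968 - 0.43621 = 1.72347 ≈ 1.7235 bits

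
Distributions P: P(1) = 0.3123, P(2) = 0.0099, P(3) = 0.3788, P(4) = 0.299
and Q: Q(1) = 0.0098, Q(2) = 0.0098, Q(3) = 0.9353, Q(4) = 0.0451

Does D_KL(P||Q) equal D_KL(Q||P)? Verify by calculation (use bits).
D_KL(P||Q) = 1.8818 bits, D_KL(Q||P) = 1.0475 bits. No — D_KL(P||Q) ≠ D_KL(Q||P) for this pair.

D_KL(P||Q) = Σ P(x) log₂(P(x)/Q(x))

Computing term by term:
  P(1)·log₂(P(1)/Q(1)) = 0.3123·log₂(0.3123/0.0098) = 1.55963
  P(2)·log₂(P(2)/Q(2)) = 0.0099·log₂(0.0099/0.0098) = 0.00015
  P(3)·log₂(P(3)/Q(3)) = 0.3788·log₂(0.3788/0.9353) = -0.49395
  P(4)·log₂(P(4)/Q(4)) = 0.299·log₂(0.299/0.0451) = 0.81595

D_KL(P||Q) = 1.55963 + 0.00015 - 0.49395 + 0.81595 = 1.88178 ≈ 1.8818 bits

D_KL(Q||P) = Σ Q(x) log₂(Q(x)/P(x))

Computing term by term:
  Q(1)·log₂(Q(1)/P(1)) = 0.0098·log₂(0.0098/0.3123) = -0.04894
  Q(2)·log₂(Q(2)/P(2)) = 0.0098·log₂(0.0098/0.0099) = -0.00014
  Q(3)·log₂(Q(3)/P(3)) = 0.9353·log₂(0.9353/0.3788) = 1.21962
  Q(4)·log₂(Q(4)/P(4)) = 0.0451·log₂(0.0451/0.299) = -0.12308

D_KL(Q||P) = -0.04894 - 0.00014 + 1.21962 - 0.12308 = 1.04746 ≈ 1.0475 bits

These are NOT equal (difference: 0.8343 bits). KL divergence is asymmetric: D_KL(P||Q) ≠ D_KL(Q||P) in general.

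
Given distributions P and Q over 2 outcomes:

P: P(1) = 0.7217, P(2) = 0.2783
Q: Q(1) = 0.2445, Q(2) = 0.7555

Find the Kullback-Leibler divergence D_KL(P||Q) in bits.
0.7260 bits

D_KL(P||Q) = Σ P(x) log₂(P(x)/Q(x))

Computing term by term:
  P(1)·log₂(P(1)/Q(1)) = 0.7217·log₂(0.7217/0.2445) = 1.12698
  P(2)·log₂(P(2)/Q(2)) = 0.2783·log₂(0.2783/0.7555) = -0.40097

D_KL(P||Q) = 1.12698 - 0.40097 = 0.72601 ≈ 0.7260 bits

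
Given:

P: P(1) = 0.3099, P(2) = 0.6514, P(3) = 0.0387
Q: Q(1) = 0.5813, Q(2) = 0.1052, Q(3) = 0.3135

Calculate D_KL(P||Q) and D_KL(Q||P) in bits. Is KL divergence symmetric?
D_KL(P||Q) = 1.3154 bits, D_KL(Q||P) = 1.1970 bits. No, KL divergence is not symmetric.

D_KL(P||Q) = Σ P(x) log₂(P(x)/Q(x))

Computing term by term:
  P(1)·log₂(P(1)/Q(1)) = 0.3099·log₂(0.3099/0.5813) = -0.28123
  P(2)·log₂(P(2)/Q(2)) = 0.6514·log₂(0.6514/0.1052) = 1.71345
  P(3)·log₂(P(3)/Q(3)) = 0.0387·log₂(0.0387/0.3135) = -0.11680

D_KL(P||Q) = -0.28123 + 1.71345 - 0.11680 = 1.31542 ≈ 1.3154 bits

D_KL(Q||P) = Σ Q(x) log₂(Q(x)/P(x))

Computing term by term:
  Q(1)·log₂(Q(1)/P(1)) = 0.5813·log₂(0.5813/0.3099) = 0.52752
  Q(2)·log₂(Q(2)/P(2)) = 0.1052·log₂(0.1052/0.6514) = -0.27672
  Q(3)·log₂(Q(3)/P(3)) = 0.3135·log₂(0.3135/0.0387) = 0.94616

D_KL(Q||P) = 0.52752 - 0.27672 + 0.94616 = 1.19696 ≈ 1.1970 bits

These are NOT equal (difference: 0.1184 bits). KL divergence is asymmetric: D_KL(P||Q) ≠ D_KL(Q||P) in general.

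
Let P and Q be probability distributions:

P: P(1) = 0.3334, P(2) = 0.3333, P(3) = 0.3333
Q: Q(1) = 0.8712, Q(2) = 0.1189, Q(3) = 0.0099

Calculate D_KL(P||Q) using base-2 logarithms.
1.7245 bits

D_KL(P||Q) = Σ P(x) log₂(P(x)/Q(x))

Computing term by term:
  P(1)·log₂(P(1)/Q(1)) = 0.3334·log₂(0.3334/0.8712) = -0.46201
  P(2)·log₂(P(2)/Q(2)) = 0.3333·log₂(0.3333/0.1189) = 0.49564
  P(3)·log₂(P(3)/Q(3)) = 0.3333·log₂(0.3333/0.0099) = 1.69091

D_KL(P||Q) = -0.46201 + 0.49564 + 1.69091 = 1.72454 ≈ 1.7245 bits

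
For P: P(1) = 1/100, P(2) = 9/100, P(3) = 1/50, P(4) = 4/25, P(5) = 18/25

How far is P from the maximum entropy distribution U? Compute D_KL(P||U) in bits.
1.0657 bits

U(i) = 1/5 for all i

D_KL(P||U) = Σ P(x) log₂(P(x) / (1/5))
           = Σ P(x) log₂(P(x)) + log₂(5)
           = log₂(5) - H(P)

H(P) = -Σ P(x) log₂(P(x)):
  -P(1)·log₂(P(1)) = -(1/100)·log₂(1/100) = 0.06644
  -P(2)·log₂(P(2)) = -(9/100)·log₂(9/100) = 0.31265
  -P(3)·log₂(P(3)) = -(1/50)·log₂(1/50) = 0.11288
  -P(4)·log₂(P(4)) = -(4/25)·log₂(4/25) = 0.42302
  -P(5)·log₂(P(5)) = -(18/25)·log₂(18/25) = 0.34123
H(P) = 0.06644 + 0.31265 + 0.11288 + 0.42302 + 0.34123 = 1.25622 bits

log₂(5) = 2.32193 bits

D_KL(P||U) = 2.32193 - 1.25622 = 1.06571 ≈ 1.0657 bits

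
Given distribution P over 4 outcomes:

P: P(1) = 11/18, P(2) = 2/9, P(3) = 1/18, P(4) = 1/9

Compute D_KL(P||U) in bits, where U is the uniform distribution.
0.4997 bits

U(i) = 1/4 for all i

D_KL(P||U) = Σ P(x) log₂(P(x) / (1/4))
           = Σ P(x) log₂(P(x)) + log₂(4)
           = log₂(4) - H(P)

H(P) = -Σ P(x) log₂(P(x)):
  -P(1)·log₂(P(1)) = -(11/18)·log₂(11/18) = 0.43419
  -P(2)·log₂(P(2)) = -(2/9)·log₂(2/9) = 0.48221
  -P(3)·log₂(P(3)) = -(1/18)·log₂(1/18) = 0.23166
  -P(4)·log₂(P(4)) = -(1/9)·log₂(1/9) = 0.35221
H(P) = 0.43419 + 0.48221 + 0.23166 + 0.35221 = 1.50027 bits

log₂(4) = 2.00000 bits

D_KL(P||U) = 2.00000 - 1.50027 = 0.49973 ≈ 0.4997 bits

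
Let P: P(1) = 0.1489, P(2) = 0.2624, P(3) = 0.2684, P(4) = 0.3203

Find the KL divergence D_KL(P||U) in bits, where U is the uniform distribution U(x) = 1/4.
0.0490 bits

U(i) = 1/4 for all i

D_KL(P||U) = Σ P(x) log₂(P(x) / (1/4))
           = Σ P(x) log₂(P(x)) + log₂(4)
           = log₂(4) - H(P)

H(P) = -Σ P(x) log₂(P(x)):
  -P(1)·log₂(P(1)) = -(0.1489)·log₂(0.1489) = 0.40912
  -P(2)·log₂(P(2)) = -(0.2624)·log₂(0.2624) = 0.50647
  -P(3)·log₂(P(3)) = -(0.2684)·log₂(0.2684) = 0.50930
  -P(4)·log₂(P(4)) = -(0.3203)·log₂(0.3203) = 0.52609
H(P) = 0.40912 + 0.50647 + 0.50930 + 0.52609 = 1.95098 bits

log₂(4) = 2.00000 bits

D_KL(P||U) = 2.00000 - 1.95098 = 0.04902 ≈ 0.0490 bits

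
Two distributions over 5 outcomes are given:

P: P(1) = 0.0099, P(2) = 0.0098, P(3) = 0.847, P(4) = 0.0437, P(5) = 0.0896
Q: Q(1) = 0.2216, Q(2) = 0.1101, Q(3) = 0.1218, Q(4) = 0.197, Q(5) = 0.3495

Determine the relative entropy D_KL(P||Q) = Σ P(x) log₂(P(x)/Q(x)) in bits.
2.0203 bits

D_KL(P||Q) = Σ P(x) log₂(P(x)/Q(x))

Computing term by term:
  P(1)·log₂(P(1)/Q(1)) = 0.0099·log₂(0.0099/0.2216) = -0.04440
  P(2)·log₂(P(2)/Q(2)) = 0.0098·log₂(0.0098/0.1101) = -0.03420
  P(3)·log₂(P(3)/Q(3)) = 0.847·log₂(0.847/0.1218) = 2.36978
  P(4)·log₂(P(4)/Q(4)) = 0.0437·log₂(0.0437/0.197) = -0.09494
  P(5)·log₂(P(5)/Q(5)) = 0.0896·log₂(0.0896/0.3495) = -0.17595

D_KL(P||Q) = -0.04440 - 0.03420 + 2.36978 - 0.09494 - 0.17595 = 2.02029 ≈ 2.0203 bits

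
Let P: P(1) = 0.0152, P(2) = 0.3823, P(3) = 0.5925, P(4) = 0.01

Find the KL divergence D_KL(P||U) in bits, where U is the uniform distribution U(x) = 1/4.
0.8640 bits

U(i) = 1/4 for all i

D_KL(P||U) = Σ P(x) log₂(P(x) / (1/4))
           = Σ P(x) log₂(P(x)) + log₂(4)
           = log₂(4) - H(P)

H(P) = -Σ P(x) log₂(P(x)):
  -P(1)·log₂(P(1)) = -(0.0152)·log₂(0.0152) = 0.09180
  -P(2)·log₂(P(2)) = -(0.3823)·log₂(0.3823) = 0.53034
  -P(3)·log₂(P(3)) = -(0.5925)·log₂(0.5925) = 0.44740
  -P(4)·log₂(P(4)) = -(0.01)·log₂(0.01) = 0.06644
H(P) = 0.09180 + 0.53034 + 0.44740 + 0.06644 = 1.13598 bits

log₂(4) = 2.00000 bits

D_KL(P||U) = 2.00000 - 1.13598 = 0.86402 ≈ 0.8640 bits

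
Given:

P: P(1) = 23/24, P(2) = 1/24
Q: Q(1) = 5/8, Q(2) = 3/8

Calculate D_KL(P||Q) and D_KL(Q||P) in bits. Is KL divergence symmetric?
D_KL(P||Q) = 0.4589 bits, D_KL(Q||P) = 0.8033 bits. No, KL divergence is not symmetric.

D_KL(P||Q) = Σ P(x) log₂(P(x)/Q(x))

Computing term by term:
  P(1)·log₂(P(1)/Q(1)) = (23/24)·log₂((23/24)/(5/8)) = 0.59098
  P(2)·log₂(P(2)/Q(2)) = (1/24)·log₂((1/24)/(3/8)) = -0.13208

D_KL(P||Q) = 0.59098 - 0.13208 = 0.45890 ≈ 0.4589 bits

D_KL(Q||P) = Σ Q(x) log₂(Q(x)/P(x))

Computing term by term:
  Q(1)·log₂(Q(1)/P(1)) = (5/8)·log₂((5/8)/(23/24)) = -0.38542
  Q(2)·log₂(Q(2)/P(2)) = (3/8)·log₂((3/8)/(1/24)) = 1.18872

D_KL(Q||P) = -0.38542 + 1.18872 = 0.80330 ≈ 0.8033 bits

These are NOT equal (difference: 0.3444 bits). KL divergence is asymmetric: D_KL(P||Q) ≠ D_KL(Q||P) in general.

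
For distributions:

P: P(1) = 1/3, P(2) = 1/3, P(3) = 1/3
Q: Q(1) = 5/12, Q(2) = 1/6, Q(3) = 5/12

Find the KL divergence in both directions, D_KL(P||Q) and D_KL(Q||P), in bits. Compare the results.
D_KL(P||Q) = 0.1187 bits, D_KL(Q||P) = 0.1016 bits. D_KL(P||Q) is larger than D_KL(Q||P) by 0.0171 bits; the two directions differ.

D_KL(P||Q) = Σ P(x) log₂(P(x)/Q(x))

Computing term by term:
  P(1)·log₂(P(1)/Q(1)) = (1/3)·log₂((1/3)/(5/12)) = -0.10731
  P(2)·log₂(P(2)/Q(2)) = (1/3)·log₂((1/3)/(1/6)) = 0.33333
  P(3)·log₂(P(3)/Q(3)) = (1/3)·log₂((1/3)/(5/12)) = -0.10731

D_KL(P||Q) = -0.10731 + 0.33333 - 0.10731 = 0.11871 ≈ 0.1187 bits

D_KL(Q||P) = Σ Q(x) log₂(Q(x)/P(x))

Computing term by term:
  Q(1)·log₂(Q(1)/P(1)) = (5/12)·log₂((5/12)/(1/3)) = 0.13414
  Q(2)·log₂(Q(2)/P(2)) = (1/6)·log₂((1/6)/(1/3)) = -0.16667
  Q(3)·log₂(Q(3)/P(3)) = (5/12)·log₂((5/12)/(1/3)) = 0.13414

D_KL(Q||P) = 0.13414 - 0.16667 + 0.13414 = 0.10161 ≈ 0.1016 bits

These are NOT equal (difference: 0.0171 bits). KL divergence is asymmetric: D_KL(P||Q) ≠ D_KL(Q||P) in general.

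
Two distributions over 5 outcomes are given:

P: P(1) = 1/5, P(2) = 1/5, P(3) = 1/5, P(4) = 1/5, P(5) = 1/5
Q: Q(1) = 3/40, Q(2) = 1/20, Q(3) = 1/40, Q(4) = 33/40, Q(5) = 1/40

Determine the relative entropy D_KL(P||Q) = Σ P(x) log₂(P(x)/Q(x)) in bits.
1.4741 bits

D_KL(P||Q) = Σ P(x) log₂(P(x)/Q(x))

Computing term by term:
  P(1)·log₂(P(1)/Q(1)) = (1/5)·log₂((1/5)/(3/40)) = 0.28301
  P(2)·log₂(P(2)/Q(2)) = (1/5)·log₂((1/5)/(1/20)) = 0.40000
  P(3)·log₂(P(3)/Q(3)) = (1/5)·log₂((1/5)/(1/40)) = 0.60000
  P(4)·log₂(P(4)/Q(4)) = (1/5)·log₂((1/5)/(33/40)) = -0.40888
  P(5)·log₂(P(5)/Q(5)) = (1/5)·log₂((1/5)/(1/40)) = 0.60000

D_KL(P||Q) = 0.28301 + 0.40000 + 0.60000 - 0.40888 + 0.60000 = 1.47413 ≈ 1.4741 bits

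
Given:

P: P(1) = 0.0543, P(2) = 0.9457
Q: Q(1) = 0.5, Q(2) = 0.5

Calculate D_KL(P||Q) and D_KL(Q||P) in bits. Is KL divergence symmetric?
D_KL(P||Q) = 0.6956 bits, D_KL(Q||P) = 1.1417 bits. No, KL divergence is not symmetric.

D_KL(P||Q) = Σ P(x) log₂(P(x)/Q(x))

Computing term by term:
  P(1)·log₂(P(1)/Q(1)) = 0.0543·log₂(0.0543/0.5) = -0.17392
  P(2)·log₂(P(2)/Q(2)) = 0.9457·log₂(0.9457/0.5) = 0.86953

D_KL(P||Q) = -0.17392 + 0.86953 = 0.69561 ≈ 0.6956 bits

D_KL(Q||P) = Σ Q(x) log₂(Q(x)/P(x))

Computing term by term:
  Q(1)·log₂(Q(1)/P(1)) = 0.5·log₂(0.5/0.0543) = 1.60145
  Q(2)·log₂(Q(2)/P(2)) = 0.5·log₂(0.5/0.9457) = -0.45973

D_KL(Q||P) = 1.60145 - 0.45973 = 1.14172 ≈ 1.1417 bits

These are NOT equal (difference: 0.4461 bits). KL divergence is asymmetric: D_KL(P||Q) ≠ D_KL(Q||P) in general.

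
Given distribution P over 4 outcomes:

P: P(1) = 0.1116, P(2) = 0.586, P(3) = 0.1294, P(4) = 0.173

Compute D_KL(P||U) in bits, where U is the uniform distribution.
0.3755 bits

U(i) = 1/4 for all i

D_KL(P||U) = Σ P(x) log₂(P(x) / (1/4))
           = Σ P(x) log₂(P(x)) + log₂(4)
           = log₂(4) - H(P)

H(P) = -Σ P(x) log₂(P(x)):
  -P(1)·log₂(P(1)) = -(0.1116)·log₂(0.1116) = 0.35306
  -P(2)·log₂(P(2)) = -(0.586)·log₂(0.586) = 0.45182
  -P(3)·log₂(P(3)) = -(0.1294)·log₂(0.1294) = 0.38174
  -P(4)·log₂(P(4)) = -(0.173)·log₂(0.173) = 0.43789
H(P) = 0.35306 + 0.45182 + 0.38174 + 0.43789 = 1.62451 bits

log₂(4) = 2.00000 bits

D_KL(P||U) = 2.00000 - 1.62451 = 0.37549 ≈ 0.3755 bits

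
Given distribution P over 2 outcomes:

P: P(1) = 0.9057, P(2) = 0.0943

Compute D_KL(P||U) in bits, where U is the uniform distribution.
0.5493 bits

U(i) = 1/2 for all i

D_KL(P||U) = Σ P(x) log₂(P(x) / (1/2))
           = Σ P(x) log₂(P(x)) + log₂(2)
           = log₂(2) - H(P)

H(P) = -Σ P(x) log₂(P(x)):
  -P(1)·log₂(P(1)) = -(0.9057)·log₂(0.9057) = 0.12942
  -P(2)·log₂(P(2)) = -(0.0943)·log₂(0.0943) = 0.32124
H(P) = 0.12942 + 0.32124 = 0.45066 bits

log₂(2) = 1.00000 bits

D_KL(P||U) = 1.00000 - 0.45066 = 0.54934 ≈ 0.5493 bits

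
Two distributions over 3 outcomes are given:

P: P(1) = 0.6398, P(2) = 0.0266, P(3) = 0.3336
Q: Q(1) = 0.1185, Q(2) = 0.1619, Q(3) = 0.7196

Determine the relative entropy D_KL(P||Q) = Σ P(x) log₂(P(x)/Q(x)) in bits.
1.1172 bits

D_KL(P||Q) = Σ P(x) log₂(P(x)/Q(x))

Computing term by term:
  P(1)·log₂(P(1)/Q(1)) = 0.6398·log₂(0.6398/0.1185) = 1.55646
  P(2)·log₂(P(2)/Q(2)) = 0.0266·log₂(0.0266/0.1619) = -0.06931
  P(3)·log₂(P(3)/Q(3)) = 0.3336·log₂(0.3336/0.7196) = -0.36999

D_KL(P||Q) = 1.55646 - 0.06931 - 0.36999 = 1.11716 ≈ 1.1172 bits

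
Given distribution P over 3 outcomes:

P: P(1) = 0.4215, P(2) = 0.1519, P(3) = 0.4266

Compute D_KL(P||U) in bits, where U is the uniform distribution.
0.1223 bits

U(i) = 1/3 for all i

D_KL(P||U) = Σ P(x) log₂(P(x) / (1/3))
           = Σ P(x) log₂(P(x)) + log₂(3)
           = log₂(3) - H(P)

H(P) = -Σ P(x) log₂(P(x)):
  -P(1)·log₂(P(1)) = -(0.4215)·log₂(0.4215) = 0.52536
  -P(2)·log₂(P(2)) = -(0.1519)·log₂(0.1519) = 0.41299
  -P(3)·log₂(P(3)) = -(0.4266)·log₂(0.4266) = 0.52431
H(P) = 0.52536 + 0.41299 + 0.52431 = 1.46266 bits

log₂(3) = 1.58496 bits

D_KL(P||U) = 1.58496 - 1.46266 = 0.12230 ≈ 0.1223 bits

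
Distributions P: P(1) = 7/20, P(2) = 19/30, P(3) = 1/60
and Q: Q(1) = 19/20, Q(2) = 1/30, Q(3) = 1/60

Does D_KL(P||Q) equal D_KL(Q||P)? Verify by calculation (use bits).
D_KL(P||Q) = 2.1862 bits, D_KL(Q||P) = 1.2269 bits. No — D_KL(P||Q) ≠ D_KL(Q||P) for this pair.

D_KL(P||Q) = Σ P(x) log₂(P(x)/Q(x))

Computing term by term:
  P(1)·log₂(P(1)/Q(1)) = (7/20)·log₂((7/20)/(19/20)) = -0.50420
  P(2)·log₂(P(2)/Q(2)) = (19/30)·log₂((19/30)/(1/30)) = 2.69035
  P(3)·log₂(P(3)/Q(3)) = (1/60)·log₂((1/60)/(1/60)) = 0.00000

D_KL(P||Q) = -0.50420 + 2.69035 + 0.00000 = 2.18615 ≈ 2.1862 bits

D_KL(Q||P) = Σ Q(x) log₂(Q(x)/P(x))

Computing term by term:
  Q(1)·log₂(Q(1)/P(1)) = (19/20)·log₂((19/20)/(7/20)) = 1.36854
  Q(2)·log₂(Q(2)/P(2)) = (1/30)·log₂((1/30)/(19/30)) = -0.14160
  Q(3)·log₂(Q(3)/P(3)) = (1/60)·log₂((1/60)/(1/60)) = 0.00000

D_KL(Q||P) = 1.36854 - 0.14160 + 0.00000 = 1.22694 ≈ 1.2269 bits

These are NOT equal (difference: 0.9593 bits). KL divergence is asymmetric: D_KL(P||Q) ≠ D_KL(Q||P) in general.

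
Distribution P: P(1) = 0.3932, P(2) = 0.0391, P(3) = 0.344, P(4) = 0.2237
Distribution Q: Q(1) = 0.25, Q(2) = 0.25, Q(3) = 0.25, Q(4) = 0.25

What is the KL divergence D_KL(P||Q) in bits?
0.2748 bits

D_KL(P||Q) = Σ P(x) log₂(P(x)/Q(x))

Computing term by term:
  P(1)·log₂(P(1)/Q(1)) = 0.3932·log₂(0.3932/0.25) = 0.25689
  P(2)·log₂(P(2)/Q(2)) = 0.0391·log₂(0.0391/0.25) = -0.10466
  P(3)·log₂(P(3)/Q(3)) = 0.344·log₂(0.344/0.25) = 0.15841
  P(4)·log₂(P(4)/Q(4)) = 0.2237·log₂(0.2237/0.25) = -0.03587

D_KL(P||Q) = 0.25689 - 0.10466 + 0.15841 - 0.03587 = 0.27477 ≈ 0.2748 bits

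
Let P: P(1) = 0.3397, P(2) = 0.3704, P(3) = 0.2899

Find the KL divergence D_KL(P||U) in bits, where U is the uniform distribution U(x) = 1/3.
0.0072 bits

U(i) = 1/3 for all i

D_KL(P||U) = Σ P(x) log₂(P(x) / (1/3))
           = Σ P(x) log₂(P(x)) + log₂(3)
           = log₂(3) - H(P)

H(P) = -Σ P(x) log₂(P(x)):
  -P(1)·log₂(P(1)) = -(0.3397)·log₂(0.3397) = 0.52914
  -P(2)·log₂(P(2)) = -(0.3704)·log₂(0.3704) = 0.53073
  -P(3)·log₂(P(3)) = -(0.2899)·log₂(0.2899) = 0.51787
H(P) = 0.52914 + 0.53073 + 0.51787 = 1.57774 bits

log₂(3) = 1.58496 bits

D_KL(P||U) = 1.58496 - 1.57774 = 0.00722 ≈ 0.0072 bits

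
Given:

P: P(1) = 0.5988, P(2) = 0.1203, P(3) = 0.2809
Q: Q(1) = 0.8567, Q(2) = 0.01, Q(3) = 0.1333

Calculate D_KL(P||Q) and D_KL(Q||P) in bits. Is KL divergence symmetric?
D_KL(P||Q) = 0.4244 bits, D_KL(Q||P) = 0.2634 bits. No, KL divergence is not symmetric.

D_KL(P||Q) = Σ P(x) log₂(P(x)/Q(x))

Computing term by term:
  P(1)·log₂(P(1)/Q(1)) = 0.5988·log₂(0.5988/0.8567) = -0.30941
  P(2)·log₂(P(2)/Q(2)) = 0.1203·log₂(0.1203/0.01) = 0.43170
  P(3)·log₂(P(3)/Q(3)) = 0.2809·log₂(0.2809/0.1333) = 0.30207

D_KL(P||Q) = -0.30941 + 0.43170 + 0.30207 = 0.42436 ≈ 0.4244 bits

D_KL(Q||P) = Σ Q(x) log₂(Q(x)/P(x))

Computing term by term:
  Q(1)·log₂(Q(1)/P(1)) = 0.8567·log₂(0.8567/0.5988) = 0.44267
  Q(2)·log₂(Q(2)/P(2)) = 0.01·log₂(0.01/0.1203) = -0.03589
  Q(3)·log₂(Q(3)/P(3)) = 0.1333·log₂(0.1333/0.2809) = -0.14335

D_KL(Q||P) = 0.44267 - 0.03589 - 0.14335 = 0.26343 ≈ 0.2634 bits

These are NOT equal (difference: 0.1610 bits). KL divergence is asymmetric: D_KL(P||Q) ≠ D_KL(Q||P) in general.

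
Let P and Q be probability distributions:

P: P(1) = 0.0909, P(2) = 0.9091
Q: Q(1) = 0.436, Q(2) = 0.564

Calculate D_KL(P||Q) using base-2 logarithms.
0.4205 bits

D_KL(P||Q) = Σ P(x) log₂(P(x)/Q(x))

Computing term by term:
  P(1)·log₂(P(1)/Q(1)) = 0.0909·log₂(0.0909/0.436) = -0.20561
  P(2)·log₂(P(2)/Q(2)) = 0.9091·log₂(0.9091/0.564) = 0.62614

D_KL(P||Q) = -0.20561 + 0.62614 = 0.42053 ≈ 0.4205 bits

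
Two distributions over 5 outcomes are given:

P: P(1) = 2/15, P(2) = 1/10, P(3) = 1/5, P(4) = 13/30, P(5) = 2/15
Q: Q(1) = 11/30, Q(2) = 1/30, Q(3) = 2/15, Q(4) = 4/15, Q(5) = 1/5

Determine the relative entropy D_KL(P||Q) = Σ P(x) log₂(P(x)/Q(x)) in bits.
0.3064 bits

D_KL(P||Q) = Σ P(x) log₂(P(x)/Q(x))

Computing term by term:
  P(1)·log₂(P(1)/Q(1)) = (2/15)·log₂((2/15)/(11/30)) = -0.19459
  P(2)·log₂(P(2)/Q(2)) = (1/10)·log₂((1/10)/(1/30)) = 0.15850
  P(3)·log₂(P(3)/Q(3)) = (1/5)·log₂((1/5)/(2/15)) = 0.11699
  P(4)·log₂(P(4)/Q(4)) = (13/30)·log₂((13/30)/(4/15)) = 0.30352
  P(5)·log₂(P(5)/Q(5)) = (2/15)·log₂((2/15)/(1/5)) = -0.07800

D_KL(P||Q) = -0.19459 + 0.15850 + 0.11699 + 0.30352 - 0.07800 = 0.30642 ≈ 0.3064 bits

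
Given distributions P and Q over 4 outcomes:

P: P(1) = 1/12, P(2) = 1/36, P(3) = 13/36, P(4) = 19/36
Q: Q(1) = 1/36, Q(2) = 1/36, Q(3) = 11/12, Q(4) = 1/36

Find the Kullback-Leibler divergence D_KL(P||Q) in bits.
1.8887 bits

D_KL(P||Q) = Σ P(x) log₂(P(x)/Q(x))

Computing term by term:
  P(1)·log₂(P(1)/Q(1)) = (1/12)·log₂((1/12)/(1/36)) = 0.13208
  P(2)·log₂(P(2)/Q(2)) = (1/36)·log₂((1/36)/(1/36)) = 0.00000
  P(3)·log₂(P(3)/Q(3)) = (13/36)·log₂((13/36)/(11/12)) = -0.48532
  P(4)·log₂(P(4)/Q(4)) = (19/36)·log₂((19/36)/(1/36)) = 2.24196

D_KL(P||Q) = 0.13208 + 0.00000 - 0.48532 + 2.24196 = 1.88872 ≈ 1.8887 bits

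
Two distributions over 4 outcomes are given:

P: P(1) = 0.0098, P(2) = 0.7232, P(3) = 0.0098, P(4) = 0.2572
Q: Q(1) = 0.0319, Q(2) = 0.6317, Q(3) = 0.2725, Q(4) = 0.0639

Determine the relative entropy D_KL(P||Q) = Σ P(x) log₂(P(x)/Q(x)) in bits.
0.5942 bits

D_KL(P||Q) = Σ P(x) log₂(P(x)/Q(x))

Computing term by term:
  P(1)·log₂(P(1)/Q(1)) = 0.0098·log₂(0.0098/0.0319) = -0.01669
  P(2)·log₂(P(2)/Q(2)) = 0.7232·log₂(0.7232/0.6317) = 0.14114
  P(3)·log₂(P(3)/Q(3)) = 0.0098·log₂(0.0098/0.2725) = -0.04701
  P(4)·log₂(P(4)/Q(4)) = 0.2572·log₂(0.2572/0.0639) = 0.51672

D_KL(P||Q) = -0.01669 + 0.14114 - 0.04701 + 0.51672 = 0.59416 ≈ 0.5942 bits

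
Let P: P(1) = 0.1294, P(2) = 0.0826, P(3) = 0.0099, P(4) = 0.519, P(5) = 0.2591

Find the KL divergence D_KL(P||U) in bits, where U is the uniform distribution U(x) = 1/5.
0.5812 bits

U(i) = 1/5 for all i

D_KL(P||U) = Σ P(x) log₂(P(x) / (1/5))
           = Σ P(x) log₂(P(x)) + log₂(5)
           = log₂(5) - H(P)

H(P) = -Σ P(x) log₂(P(x)):
  -P(1)·log₂(P(1)) = -(0.1294)·log₂(0.1294) = 0.38174
  -P(2)·log₂(P(2)) = -(0.0826)·log₂(0.0826) = 0.29717
  -P(3)·log₂(P(3)) = -(0.0099)·log₂(0.0099) = 0.06592
  -P(4)·log₂(P(4)) = -(0.519)·log₂(0.519) = 0.49107
  -P(5)·log₂(P(5)) = -(0.2591)·log₂(0.2591) = 0.50484
H(P) = 0.38174 + 0.29717 + 0.06592 + 0.49107 + 0.50484 = 1.74074 bits

log₂(5) = 2.32193 bits

D_KL(P||U) = 2.32193 - 1.74074 = 0.58119 ≈ 0.5812 bits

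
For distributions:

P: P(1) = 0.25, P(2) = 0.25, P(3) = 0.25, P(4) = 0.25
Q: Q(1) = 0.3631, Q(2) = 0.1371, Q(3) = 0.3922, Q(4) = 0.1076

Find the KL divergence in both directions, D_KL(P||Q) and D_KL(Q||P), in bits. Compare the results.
D_KL(P||Q) = 0.2237 bits, D_KL(Q||P) = 0.2006 bits. D_KL(P||Q) is larger than D_KL(Q||P) by 0.0231 bits; the two directions differ.

D_KL(P||Q) = Σ P(x) log₂(P(x)/Q(x))

Computing term by term:
  P(1)·log₂(P(1)/Q(1)) = 0.25·log₂(0.25/0.3631) = -0.13461
  P(2)·log₂(P(2)/Q(2)) = 0.25·log₂(0.25/0.1371) = 0.21667
  P(3)·log₂(P(3)/Q(3)) = 0.25·log₂(0.25/0.3922) = -0.16242
  P(4)·log₂(P(4)/Q(4)) = 0.25·log₂(0.25/0.1076) = 0.30406

D_KL(P||Q) = -0.13461 + 0.21667 - 0.16242 + 0.30406 = 0.22370 ≈ 0.2237 bits

D_KL(Q||P) = Σ Q(x) log₂(Q(x)/P(x))

Computing term by term:
  Q(1)·log₂(Q(1)/P(1)) = 0.3631·log₂(0.3631/0.25) = 0.19551
  Q(2)·log₂(Q(2)/P(2)) = 0.1371·log₂(0.1371/0.25) = -0.11882
  Q(3)·log₂(Q(3)/P(3)) = 0.3922·log₂(0.3922/0.25) = 0.25480
  Q(4)·log₂(Q(4)/P(4)) = 0.1076·log₂(0.1076/0.25) = -0.13087

D_KL(Q||P) = 0.19551 - 0.11882 + 0.25480 - 0.13087 = 0.20062 ≈ 0.2006 bits

These are NOT equal (difference: 0.0231 bits). KL divergence is asymmetric: D_KL(P||Q) ≠ D_KL(Q||P) in general.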